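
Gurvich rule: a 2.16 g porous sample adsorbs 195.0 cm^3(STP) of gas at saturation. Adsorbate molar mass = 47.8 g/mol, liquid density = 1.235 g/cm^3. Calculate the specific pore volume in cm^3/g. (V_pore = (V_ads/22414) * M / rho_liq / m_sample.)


Moles adsorbed n = V_ads / 22414 = 195.0 / 22414 = 8.699920e-03 mol
Liquid volume V_liq = n * M / rho_liq = 8.699920e-03 * 47.8 / 1.235 = 0.33673 cm^3
Specific pore volume V_pore = V_liq / m_sample = 0.33673 / 2.16
V_pore = 0.1559 cm^3/g

0.1559


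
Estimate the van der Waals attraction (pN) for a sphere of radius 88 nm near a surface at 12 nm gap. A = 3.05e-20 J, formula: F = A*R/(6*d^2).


Convert to SI: R = 88 nm = 8.8e-08 m, d = 12 nm = 1.2e-08 m
F = A * R / (6 * d^2)
F = 3.05e-20 * 8.8e-08 / (6 * (1.2e-08)^2)
F = 3.10648e-12 N = 3.106 pN

3.106


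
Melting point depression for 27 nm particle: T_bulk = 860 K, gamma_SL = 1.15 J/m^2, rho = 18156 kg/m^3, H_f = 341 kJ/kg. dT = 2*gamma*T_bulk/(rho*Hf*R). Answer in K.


Radius R = 27/2 = 13.5 nm = 1.35e-08 m
Convert H_f = 341 kJ/kg = 341000 J/kg
dT = 2 * gamma_SL * T_bulk / (rho * H_f * R)
dT = 2 * 1.15 * 860 / (18156 * 341000 * 1.35e-08)
dT = 23.7 K

23.7


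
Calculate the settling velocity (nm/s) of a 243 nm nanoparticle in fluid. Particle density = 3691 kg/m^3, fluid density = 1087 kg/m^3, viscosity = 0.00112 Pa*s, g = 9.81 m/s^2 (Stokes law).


Radius R = 243/2 nm = 1.215e-07 m
Density difference = 3691 - 1087 = 2604 kg/m^3
v = 2 * R^2 * (rho_p - rho_f) * g / (9 * eta)
v = 2 * (1.215e-07)^2 * 2604 * 9.81 / (9 * 0.00112)
v = 7.48225e-08 m/s = 74.8225 nm/s

74.8225


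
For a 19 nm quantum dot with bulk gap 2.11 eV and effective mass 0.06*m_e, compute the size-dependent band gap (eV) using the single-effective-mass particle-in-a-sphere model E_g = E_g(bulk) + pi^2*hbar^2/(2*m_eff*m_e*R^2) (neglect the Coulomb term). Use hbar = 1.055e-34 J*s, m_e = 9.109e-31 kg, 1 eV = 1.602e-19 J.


Radius R = 19/2 nm = 9.5e-09 m
Confinement energy dE = pi^2 * hbar^2 / (2 * m_eff * m_e * R^2)
dE = pi^2 * (1.055e-34)^2 / (2 * 0.06 * 9.109e-31 * (9.5e-09)^2) J, divided by 1.602e-19 J/eV
dE = 0.0695 eV
Total band gap = E_g(bulk) + dE = 2.11 + 0.0695 = 2.1795 eV

2.1795


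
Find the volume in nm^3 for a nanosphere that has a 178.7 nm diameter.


Radius r = 178.7/2 = 89.35 nm
Volume V = (4/3) * pi * r^3
V = (4/3) * pi * (89.35)^3
V = 2987942.8 nm^3

2987942.8


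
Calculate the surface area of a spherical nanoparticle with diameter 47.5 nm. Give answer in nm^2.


Radius r = 47.5/2 = 23.75 nm
Surface area SA = 4 * pi * r^2
SA = 4 * pi * (23.75)^2
SA = 7088.22 nm^2

7088.22


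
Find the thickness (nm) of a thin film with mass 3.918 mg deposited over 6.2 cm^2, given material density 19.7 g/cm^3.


Convert: m = 3.918 mg = 3.9180e-06 kg, A = 6.2 cm^2 = 6.2000e-04 m^2, rho = 19.7 g/cm^3 = 19700 kg/m^3
t = m / (A * rho)
t = 3.9180e-06 / (6.2000e-04 * 19700)
t = 3.2078e-07 m = 320.8 nm

320.8


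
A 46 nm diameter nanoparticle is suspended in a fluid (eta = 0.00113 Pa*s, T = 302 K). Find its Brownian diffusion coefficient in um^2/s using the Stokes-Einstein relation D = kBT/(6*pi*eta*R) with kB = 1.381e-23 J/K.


Radius R = 46/2 = 23 nm = 2.3e-08 m
D = kB*T / (6*pi*eta*R)
D = 1.381e-23 * 302 / (6 * pi * 0.00113 * 2.3e-08)
D = 8.51321e-12 m^2/s = 8.513 um^2/s

8.513


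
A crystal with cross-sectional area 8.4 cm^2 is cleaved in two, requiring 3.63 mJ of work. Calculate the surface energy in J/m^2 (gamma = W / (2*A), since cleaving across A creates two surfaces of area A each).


Convert: A = 8.4 cm^2 = 0.00084 m^2, W = 3.63 mJ = 0.00363 J
Cleaving exposes two faces of area A, so total new surface = 2*A and gamma = W / (2*A)
gamma = 0.00363 / (2 * 0.00084)
gamma = 2.161 J/m^2

2.161


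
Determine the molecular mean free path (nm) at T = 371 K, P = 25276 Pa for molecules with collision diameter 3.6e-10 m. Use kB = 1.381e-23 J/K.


Mean free path: lambda = kB*T / (sqrt(2) * pi * d^2 * P)
lambda = 1.381e-23 * 371 / (sqrt(2) * pi * (3.6e-10)^2 * 25276)
lambda = 3.52038e-07 m
lambda = 352.04 nm

352.04


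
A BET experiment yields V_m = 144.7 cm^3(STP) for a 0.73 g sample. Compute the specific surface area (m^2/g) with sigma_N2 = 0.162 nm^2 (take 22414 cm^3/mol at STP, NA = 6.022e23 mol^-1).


Number of moles in monolayer = V_m / 22414 = 144.7 / 22414 = 0.00645579
Number of molecules = moles * NA = 0.00645579 * 6.022e23
SA = molecules * sigma / mass
SA = (144.7 / 22414) * 6.022e23 * 0.162e-18 / 0.73
SA = 862.7 m^2/g

862.7


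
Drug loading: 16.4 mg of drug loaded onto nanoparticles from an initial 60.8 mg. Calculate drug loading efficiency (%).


Drug loading efficiency = (drug loaded / drug initial) * 100
DLE = 16.4 / 60.8 * 100
DLE = 0.2697 * 100
DLE = 26.97%

26.97


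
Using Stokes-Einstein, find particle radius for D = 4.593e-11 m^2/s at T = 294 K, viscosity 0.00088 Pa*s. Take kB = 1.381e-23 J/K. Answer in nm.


Stokes-Einstein: R = kB*T / (6*pi*eta*D)
R = 1.381e-23 * 294 / (6 * pi * 0.00088 * 4.593e-11)
R = 5.32918e-09 m = 5.33 nm

5.33


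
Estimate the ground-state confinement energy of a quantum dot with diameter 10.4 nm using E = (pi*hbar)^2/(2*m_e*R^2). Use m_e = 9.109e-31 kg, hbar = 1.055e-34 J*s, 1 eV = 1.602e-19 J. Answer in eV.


Radius R = 10.4/2 = 5.2 nm = 5.2e-09 m
E = (pi * 1.055e-34)^2 / (2 * 9.109e-31 * (5.2e-09)^2)
E(J) = 2.22996e-21
E = E(J) / 1.602e-19 = 0.0139 eV

0.0139


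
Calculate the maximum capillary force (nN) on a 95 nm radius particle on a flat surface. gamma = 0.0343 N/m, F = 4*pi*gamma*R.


Convert radius: R = 95 nm = 9.5e-08 m
F = 4 * pi * gamma * R
F = 4 * pi * 0.0343 * 9.5e-08
F = 4.09475e-08 N = 40.9475 nN

40.9475


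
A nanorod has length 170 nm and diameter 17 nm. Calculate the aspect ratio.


Aspect ratio AR = length / diameter
AR = 170 / 17
AR = 10.0

10.0


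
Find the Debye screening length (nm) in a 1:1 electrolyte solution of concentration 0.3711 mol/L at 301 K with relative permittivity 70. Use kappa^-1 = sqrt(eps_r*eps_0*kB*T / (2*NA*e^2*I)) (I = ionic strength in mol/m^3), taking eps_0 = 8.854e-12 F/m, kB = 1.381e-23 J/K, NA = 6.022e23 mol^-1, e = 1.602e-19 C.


Ionic strength I = 0.3711 * 1^2 * 1000 = 371.1 mol/m^3
kappa^-1 = sqrt(70 * 8.854e-12 * 1.381e-23 * 301 / (2 * 6.022e23 * (1.602e-19)^2 * 371.1))
kappa^-1 = 0.474 nm

0.474


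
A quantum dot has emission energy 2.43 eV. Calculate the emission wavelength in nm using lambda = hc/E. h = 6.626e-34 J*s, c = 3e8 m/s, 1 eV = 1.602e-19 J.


Convert energy: E = 2.43 eV = 2.43 * 1.602e-19 = 3.89286e-19 J
lambda = h*c / E = 6.626e-34 * 3e8 / 3.89286e-19
lambda = 5.10627e-07 m = 510.6 nm

510.6


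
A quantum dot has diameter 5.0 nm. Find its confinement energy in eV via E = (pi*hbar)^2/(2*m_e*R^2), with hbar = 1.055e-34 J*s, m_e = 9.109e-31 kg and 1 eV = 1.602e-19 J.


Radius R = 5.0/2 = 2.5 nm = 2.5e-09 m
E = (pi * 1.055e-34)^2 / (2 * 9.109e-31 * (2.5e-09)^2)
E(J) = 9.6477e-21
E = E(J) / 1.602e-19 = 0.0602 eV

0.0602


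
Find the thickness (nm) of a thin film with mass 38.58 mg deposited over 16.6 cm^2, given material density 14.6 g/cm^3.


Convert: m = 38.58 mg = 3.8580e-05 kg, A = 16.6 cm^2 = 1.6600e-03 m^2, rho = 14.6 g/cm^3 = 14600 kg/m^3
t = m / (A * rho)
t = 3.8580e-05 / (1.6600e-03 * 14600)
t = 1.5918e-06 m = 1591.8 nm

1591.8


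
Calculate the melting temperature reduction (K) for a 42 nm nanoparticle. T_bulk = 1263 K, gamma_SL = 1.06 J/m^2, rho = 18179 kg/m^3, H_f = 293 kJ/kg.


Radius R = 42/2 = 21 nm = 2.1e-08 m
Convert H_f = 293 kJ/kg = 293000 J/kg
dT = 2 * gamma_SL * T_bulk / (rho * H_f * R)
dT = 2 * 1.06 * 1263 / (18179 * 293000 * 2.1e-08)
dT = 23.9 K

23.9


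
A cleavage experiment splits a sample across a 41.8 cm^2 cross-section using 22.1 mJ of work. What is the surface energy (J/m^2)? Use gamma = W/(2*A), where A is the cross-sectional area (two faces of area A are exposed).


Convert: A = 41.8 cm^2 = 0.00418 m^2, W = 22.1 mJ = 0.0221 J
Cleaving exposes two faces of area A, so total new surface = 2*A and gamma = W / (2*A)
gamma = 0.0221 / (2 * 0.00418)
gamma = 2.644 J/m^2

2.644


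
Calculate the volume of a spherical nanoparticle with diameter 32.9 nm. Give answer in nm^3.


Radius r = 32.9/2 = 16.45 nm
Volume V = (4/3) * pi * r^3
V = (4/3) * pi * (16.45)^3
V = 18646.03 nm^3

18646.03


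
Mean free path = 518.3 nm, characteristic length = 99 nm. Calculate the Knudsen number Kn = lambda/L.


Knudsen number Kn = lambda / L
Kn = 518.3 / 99
Kn = 5.2354

5.2354


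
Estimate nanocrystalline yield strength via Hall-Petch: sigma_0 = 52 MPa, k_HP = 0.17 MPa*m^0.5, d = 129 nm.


d = 129 nm = 1.29e-07 m
sqrt(d) = 0.0003591657
Hall-Petch contribution = k / sqrt(d) = 0.17 / 0.0003591657 = 473.3 MPa
sigma = sigma_0 + k/sqrt(d) = 52 + 473.3 = 525.3 MPa

525.3


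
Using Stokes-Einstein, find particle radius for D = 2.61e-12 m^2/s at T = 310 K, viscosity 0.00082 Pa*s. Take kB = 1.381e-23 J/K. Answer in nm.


Stokes-Einstein: R = kB*T / (6*pi*eta*D)
R = 1.381e-23 * 310 / (6 * pi * 0.00082 * 2.61e-12)
R = 1.06121e-07 m = 106.12 nm

106.12


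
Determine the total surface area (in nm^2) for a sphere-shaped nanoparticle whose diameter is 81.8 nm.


Radius r = 81.8/2 = 40.9 nm
Surface area SA = 4 * pi * r^2
SA = 4 * pi * (40.9)^2
SA = 21021.15 nm^2

21021.15


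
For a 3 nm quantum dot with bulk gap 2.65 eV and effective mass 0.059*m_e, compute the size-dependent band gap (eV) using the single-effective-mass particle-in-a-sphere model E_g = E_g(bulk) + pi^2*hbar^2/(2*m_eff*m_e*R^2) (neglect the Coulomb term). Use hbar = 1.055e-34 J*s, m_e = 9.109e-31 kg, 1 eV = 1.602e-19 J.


Radius R = 3/2 nm = 1.5e-09 m
Confinement energy dE = pi^2 * hbar^2 / (2 * m_eff * m_e * R^2)
dE = pi^2 * (1.055e-34)^2 / (2 * 0.059 * 9.109e-31 * (1.5e-09)^2) J, divided by 1.602e-19 J/eV
dE = 2.8354 eV
Total band gap = E_g(bulk) + dE = 2.65 + 2.8354 = 5.4854 eV

5.4854


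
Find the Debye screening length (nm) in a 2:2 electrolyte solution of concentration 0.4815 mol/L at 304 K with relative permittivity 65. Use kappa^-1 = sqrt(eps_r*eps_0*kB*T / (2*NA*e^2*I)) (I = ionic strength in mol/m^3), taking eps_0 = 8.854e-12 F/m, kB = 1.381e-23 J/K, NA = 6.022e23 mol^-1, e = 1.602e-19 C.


Ionic strength I = 0.4815 * 2^2 * 1000 = 1926 mol/m^3
kappa^-1 = sqrt(65 * 8.854e-12 * 1.381e-23 * 304 / (2 * 6.022e23 * (1.602e-19)^2 * 1926))
kappa^-1 = 0.201 nm

0.201


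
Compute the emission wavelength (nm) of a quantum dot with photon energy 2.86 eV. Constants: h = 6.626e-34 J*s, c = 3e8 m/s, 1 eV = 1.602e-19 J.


Convert energy: E = 2.86 eV = 2.86 * 1.602e-19 = 4.58172e-19 J
lambda = h*c / E = 6.626e-34 * 3e8 / 4.58172e-19
lambda = 4.33855e-07 m = 433.9 nm

433.9


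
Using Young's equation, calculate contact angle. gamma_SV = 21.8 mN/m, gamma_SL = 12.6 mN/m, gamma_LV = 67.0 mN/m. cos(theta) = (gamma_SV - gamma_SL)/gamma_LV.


cos(theta) = (gamma_SV - gamma_SL) / gamma_LV
cos(theta) = (21.8 - 12.6) / 67.0
cos(theta) = 0.137313
theta = arccos(0.137313) = 82.11 degrees

82.11


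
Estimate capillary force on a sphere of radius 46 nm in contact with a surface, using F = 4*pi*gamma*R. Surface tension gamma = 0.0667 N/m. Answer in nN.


Convert radius: R = 46 nm = 4.6e-08 m
F = 4 * pi * gamma * R
F = 4 * pi * 0.0667 * 4.6e-08
F = 3.85561e-08 N = 38.5561 nN

38.5561


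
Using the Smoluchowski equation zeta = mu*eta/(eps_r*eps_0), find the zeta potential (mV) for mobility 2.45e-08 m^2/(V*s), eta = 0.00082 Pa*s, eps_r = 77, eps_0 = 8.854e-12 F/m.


Smoluchowski equation: zeta = mu * eta / (eps_r * eps_0)
zeta = 2.45e-08 * 0.00082 / (77 * 8.854e-12)
zeta = 0.029468 V = 29.47 mV

29.47


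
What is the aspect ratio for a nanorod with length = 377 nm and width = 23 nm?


Aspect ratio AR = length / diameter
AR = 377 / 23
AR = 16.39

16.39


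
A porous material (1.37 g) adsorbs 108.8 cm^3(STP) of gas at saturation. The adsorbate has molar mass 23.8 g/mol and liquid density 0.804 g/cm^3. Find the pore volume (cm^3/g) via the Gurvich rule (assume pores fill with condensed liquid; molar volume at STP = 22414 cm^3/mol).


Moles adsorbed n = V_ads / 22414 = 108.8 / 22414 = 4.854109e-03 mol
Liquid volume V_liq = n * M / rho_liq = 4.854109e-03 * 23.8 / 0.804 = 0.14369 cm^3
Specific pore volume V_pore = V_liq / m_sample = 0.14369 / 1.37
V_pore = 0.1049 cm^3/g

0.1049


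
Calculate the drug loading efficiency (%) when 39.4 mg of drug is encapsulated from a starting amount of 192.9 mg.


Drug loading efficiency = (drug loaded / drug initial) * 100
DLE = 39.4 / 192.9 * 100
DLE = 0.2043 * 100
DLE = 20.43%

20.43


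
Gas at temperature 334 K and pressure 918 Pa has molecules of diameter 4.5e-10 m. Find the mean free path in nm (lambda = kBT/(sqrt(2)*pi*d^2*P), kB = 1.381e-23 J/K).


Mean free path: lambda = kB*T / (sqrt(2) * pi * d^2 * P)
lambda = 1.381e-23 * 334 / (sqrt(2) * pi * (4.5e-10)^2 * 918)
lambda = 5.5848e-06 m
lambda = 5584.8 nm

5584.8


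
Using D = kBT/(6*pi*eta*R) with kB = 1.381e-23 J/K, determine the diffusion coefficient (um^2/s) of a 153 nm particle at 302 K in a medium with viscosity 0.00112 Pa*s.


Radius R = 153/2 = 76.5 nm = 7.65e-08 m
D = kB*T / (6*pi*eta*R)
D = 1.381e-23 * 302 / (6 * pi * 0.00112 * 7.65e-08)
D = 2.58238e-12 m^2/s = 2.582 um^2/s

2.582


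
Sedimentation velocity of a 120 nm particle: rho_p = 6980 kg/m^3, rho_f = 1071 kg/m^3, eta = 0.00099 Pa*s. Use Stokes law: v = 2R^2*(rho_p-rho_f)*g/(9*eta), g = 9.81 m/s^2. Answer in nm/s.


Radius R = 120/2 nm = 6e-08 m
Density difference = 6980 - 1071 = 5909 kg/m^3
v = 2 * R^2 * (rho_p - rho_f) * g / (9 * eta)
v = 2 * (6e-08)^2 * 5909 * 9.81 / (9 * 0.00099)
v = 4.68423e-08 m/s = 46.8423 nm/s

46.8423


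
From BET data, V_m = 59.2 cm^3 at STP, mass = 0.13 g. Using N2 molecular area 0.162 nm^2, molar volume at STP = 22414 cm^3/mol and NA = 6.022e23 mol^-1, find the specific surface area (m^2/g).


Number of moles in monolayer = V_m / 22414 = 59.2 / 22414 = 0.00264121
Number of molecules = moles * NA = 0.00264121 * 6.022e23
SA = molecules * sigma / mass
SA = (59.2 / 22414) * 6.022e23 * 0.162e-18 / 0.13
SA = 1982.1 m^2/g

1982.1


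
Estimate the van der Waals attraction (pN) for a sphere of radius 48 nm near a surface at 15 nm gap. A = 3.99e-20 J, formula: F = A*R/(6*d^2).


Convert to SI: R = 48 nm = 4.8e-08 m, d = 15 nm = 1.5e-08 m
F = A * R / (6 * d^2)
F = 3.99e-20 * 4.8e-08 / (6 * (1.5e-08)^2)
F = 1.41867e-12 N = 1.419 pN

1.419


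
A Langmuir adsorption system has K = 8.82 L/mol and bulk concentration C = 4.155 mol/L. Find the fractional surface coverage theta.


Langmuir isotherm: theta = K*C / (1 + K*C)
K*C = 8.82 * 4.155 = 36.6471
theta = 36.6471 / (1 + 36.6471) = 36.6471 / 37.6471
theta = 0.9734

0.9734


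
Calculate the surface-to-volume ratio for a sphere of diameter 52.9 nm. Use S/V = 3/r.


Radius r = 52.9/2 = 26.45 nm
S/V = 3 / r = 3 / 26.45
S/V = 0.1134 nm^-1

0.1134


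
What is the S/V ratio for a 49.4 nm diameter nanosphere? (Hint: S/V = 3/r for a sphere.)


Radius r = 49.4/2 = 24.7 nm
S/V = 3 / r = 3 / 24.7
S/V = 0.1215 nm^-1

0.1215


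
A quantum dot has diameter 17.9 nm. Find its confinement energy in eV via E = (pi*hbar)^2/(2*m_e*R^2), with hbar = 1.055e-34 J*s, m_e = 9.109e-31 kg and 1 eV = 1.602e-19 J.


Radius R = 17.9/2 = 8.95 nm = 8.95e-09 m
E = (pi * 1.055e-34)^2 / (2 * 9.109e-31 * (8.95e-09)^2)
E(J) = 7.52762e-22
E = E(J) / 1.602e-19 = 0.0047 eV

0.0047


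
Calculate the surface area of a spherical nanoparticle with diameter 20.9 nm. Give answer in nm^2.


Radius r = 20.9/2 = 10.45 nm
Surface area SA = 4 * pi * r^2
SA = 4 * pi * (10.45)^2
SA = 1372.28 nm^2

1372.28


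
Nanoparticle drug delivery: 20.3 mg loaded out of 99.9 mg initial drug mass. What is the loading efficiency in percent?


Drug loading efficiency = (drug loaded / drug initial) * 100
DLE = 20.3 / 99.9 * 100
DLE = 0.2032 * 100
DLE = 20.32%

20.32


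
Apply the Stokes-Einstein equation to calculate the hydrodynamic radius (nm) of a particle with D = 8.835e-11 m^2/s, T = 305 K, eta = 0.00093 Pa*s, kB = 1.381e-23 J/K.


Stokes-Einstein: R = kB*T / (6*pi*eta*D)
R = 1.381e-23 * 305 / (6 * pi * 0.00093 * 8.835e-11)
R = 2.71959e-09 m = 2.72 nm

2.72


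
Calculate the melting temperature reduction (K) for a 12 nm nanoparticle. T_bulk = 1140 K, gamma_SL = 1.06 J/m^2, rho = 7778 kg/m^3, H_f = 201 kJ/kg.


Radius R = 12/2 = 6 nm = 6e-09 m
Convert H_f = 201 kJ/kg = 201000 J/kg
dT = 2 * gamma_SL * T_bulk / (rho * H_f * R)
dT = 2 * 1.06 * 1140 / (7778 * 201000 * 6e-09)
dT = 257.6 K

257.6


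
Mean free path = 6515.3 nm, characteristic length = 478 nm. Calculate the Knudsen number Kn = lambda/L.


Knudsen number Kn = lambda / L
Kn = 6515.3 / 478
Kn = 13.6303

13.6303


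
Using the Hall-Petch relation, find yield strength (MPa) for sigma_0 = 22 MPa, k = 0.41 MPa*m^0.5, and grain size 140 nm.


d = 140 nm = 1.4e-07 m
sqrt(d) = 0.0003741657
Hall-Petch contribution = k / sqrt(d) = 0.41 / 0.0003741657 = 1095.8 MPa
sigma = sigma_0 + k/sqrt(d) = 22 + 1095.8 = 1117.8 MPa

1117.8


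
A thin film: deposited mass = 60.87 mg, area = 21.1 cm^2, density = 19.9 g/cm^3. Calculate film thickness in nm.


Convert: m = 60.87 mg = 6.0870e-05 kg, A = 21.1 cm^2 = 2.1100e-03 m^2, rho = 19.9 g/cm^3 = 19900 kg/m^3
t = m / (A * rho)
t = 6.0870e-05 / (2.1100e-03 * 19900)
t = 1.4497e-06 m = 1449.7 nm

1449.7


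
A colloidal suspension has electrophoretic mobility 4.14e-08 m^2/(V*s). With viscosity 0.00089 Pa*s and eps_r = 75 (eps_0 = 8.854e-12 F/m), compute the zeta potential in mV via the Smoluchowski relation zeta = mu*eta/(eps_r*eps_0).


Smoluchowski equation: zeta = mu * eta / (eps_r * eps_0)
zeta = 4.14e-08 * 0.00089 / (75 * 8.854e-12)
zeta = 0.055487 V = 55.49 mV

55.49


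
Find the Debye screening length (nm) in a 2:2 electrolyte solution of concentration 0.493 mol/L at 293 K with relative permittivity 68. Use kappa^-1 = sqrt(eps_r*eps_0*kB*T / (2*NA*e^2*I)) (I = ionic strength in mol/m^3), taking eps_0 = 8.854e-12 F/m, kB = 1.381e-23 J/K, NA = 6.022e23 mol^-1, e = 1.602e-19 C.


Ionic strength I = 0.493 * 2^2 * 1000 = 1972 mol/m^3
kappa^-1 = sqrt(68 * 8.854e-12 * 1.381e-23 * 293 / (2 * 6.022e23 * (1.602e-19)^2 * 1972))
kappa^-1 = 0.2 nm

0.2


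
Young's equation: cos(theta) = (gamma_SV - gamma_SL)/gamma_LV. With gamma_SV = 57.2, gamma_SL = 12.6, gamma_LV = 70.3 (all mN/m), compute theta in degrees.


cos(theta) = (gamma_SV - gamma_SL) / gamma_LV
cos(theta) = (57.2 - 12.6) / 70.3
cos(theta) = 0.634424
theta = arccos(0.634424) = 50.62 degrees

50.62


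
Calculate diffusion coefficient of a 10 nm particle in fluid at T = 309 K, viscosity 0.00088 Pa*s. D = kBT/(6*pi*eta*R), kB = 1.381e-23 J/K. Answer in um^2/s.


Radius R = 10/2 = 5 nm = 5e-09 m
D = kB*T / (6*pi*eta*R)
D = 1.381e-23 * 309 / (6 * pi * 0.00088 * 5e-09)
D = 5.14515e-11 m^2/s = 51.452 um^2/s

51.452


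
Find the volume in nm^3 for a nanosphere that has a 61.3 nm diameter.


Radius r = 61.3/2 = 30.65 nm
Volume V = (4/3) * pi * r^3
V = (4/3) * pi * (30.65)^3
V = 120609.09 nm^3

120609.09


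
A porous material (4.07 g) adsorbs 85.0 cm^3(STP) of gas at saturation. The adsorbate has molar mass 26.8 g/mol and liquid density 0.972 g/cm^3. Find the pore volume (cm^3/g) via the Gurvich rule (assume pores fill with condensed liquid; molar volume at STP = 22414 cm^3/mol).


Moles adsorbed n = V_ads / 22414 = 85.0 / 22414 = 3.792273e-03 mol
Liquid volume V_liq = n * M / rho_liq = 3.792273e-03 * 26.8 / 0.972 = 0.10456 cm^3
Specific pore volume V_pore = V_liq / m_sample = 0.10456 / 4.07
V_pore = 0.0257 cm^3/g

0.0257


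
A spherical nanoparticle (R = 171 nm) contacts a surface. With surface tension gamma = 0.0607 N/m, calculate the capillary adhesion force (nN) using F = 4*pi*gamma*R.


Convert radius: R = 171 nm = 1.71e-07 m
F = 4 * pi * gamma * R
F = 4 * pi * 0.0607 * 1.71e-07
F = 1.30435e-07 N = 130.4352 nN

130.4352


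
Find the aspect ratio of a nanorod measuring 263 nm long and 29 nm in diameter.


Aspect ratio AR = length / diameter
AR = 263 / 29
AR = 9.07

9.07


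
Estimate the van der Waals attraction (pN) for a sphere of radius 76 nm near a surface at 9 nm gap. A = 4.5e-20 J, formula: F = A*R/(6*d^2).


Convert to SI: R = 76 nm = 7.6e-08 m, d = 9 nm = 9e-09 m
F = A * R / (6 * d^2)
F = 4.5e-20 * 7.6e-08 / (6 * (9e-09)^2)
F = 7.03704e-12 N = 7.037 pN

7.037


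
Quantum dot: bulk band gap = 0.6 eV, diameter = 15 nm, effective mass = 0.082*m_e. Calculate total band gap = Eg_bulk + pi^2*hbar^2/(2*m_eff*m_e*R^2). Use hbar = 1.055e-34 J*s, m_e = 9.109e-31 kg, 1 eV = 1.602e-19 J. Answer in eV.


Radius R = 15/2 nm = 7.5e-09 m
Confinement energy dE = pi^2 * hbar^2 / (2 * m_eff * m_e * R^2)
dE = pi^2 * (1.055e-34)^2 / (2 * 0.082 * 9.109e-31 * (7.5e-09)^2) J, divided by 1.602e-19 J/eV
dE = 0.0816 eV
Total band gap = E_g(bulk) + dE = 0.6 + 0.0816 = 0.6816 eV

0.6816


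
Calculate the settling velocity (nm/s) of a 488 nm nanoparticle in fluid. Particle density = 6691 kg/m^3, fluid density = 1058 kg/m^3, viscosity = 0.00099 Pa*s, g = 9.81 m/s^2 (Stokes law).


Radius R = 488/2 nm = 2.44e-07 m
Density difference = 6691 - 1058 = 5633 kg/m^3
v = 2 * R^2 * (rho_p - rho_f) * g / (9 * eta)
v = 2 * (2.44e-07)^2 * 5633 * 9.81 / (9 * 0.00099)
v = 7.38483e-07 m/s = 738.4833 nm/s

738.4833


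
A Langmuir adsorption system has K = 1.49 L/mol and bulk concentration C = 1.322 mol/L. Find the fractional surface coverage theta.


Langmuir isotherm: theta = K*C / (1 + K*C)
K*C = 1.49 * 1.322 = 1.96978
theta = 1.96978 / (1 + 1.96978) = 1.96978 / 2.96978
theta = 0.6633

0.6633


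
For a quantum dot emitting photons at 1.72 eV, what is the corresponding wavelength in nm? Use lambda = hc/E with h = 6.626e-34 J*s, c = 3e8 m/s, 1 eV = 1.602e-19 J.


Convert energy: E = 1.72 eV = 1.72 * 1.602e-19 = 2.75544e-19 J
lambda = h*c / E = 6.626e-34 * 3e8 / 2.75544e-19
lambda = 7.21409e-07 m = 721.4 nm

721.4


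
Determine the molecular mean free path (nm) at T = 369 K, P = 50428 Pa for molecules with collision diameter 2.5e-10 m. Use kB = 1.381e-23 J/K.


Mean free path: lambda = kB*T / (sqrt(2) * pi * d^2 * P)
lambda = 1.381e-23 * 369 / (sqrt(2) * pi * (2.5e-10)^2 * 50428)
lambda = 3.63918e-07 m
lambda = 363.92 nm

363.92


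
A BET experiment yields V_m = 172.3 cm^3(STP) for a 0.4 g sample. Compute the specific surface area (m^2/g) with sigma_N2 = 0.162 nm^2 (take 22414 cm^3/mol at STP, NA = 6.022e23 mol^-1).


Number of moles in monolayer = V_m / 22414 = 172.3 / 22414 = 0.00768716
Number of molecules = moles * NA = 0.00768716 * 6.022e23
SA = molecules * sigma / mass
SA = (172.3 / 22414) * 6.022e23 * 0.162e-18 / 0.4
SA = 1874.8 m^2/g

1874.8


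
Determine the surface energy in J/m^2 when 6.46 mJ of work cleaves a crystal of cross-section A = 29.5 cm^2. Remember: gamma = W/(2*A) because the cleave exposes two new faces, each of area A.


Convert: A = 29.5 cm^2 = 0.00295 m^2, W = 6.46 mJ = 0.00646 J
Cleaving exposes two faces of area A, so total new surface = 2*A and gamma = W / (2*A)
gamma = 0.00646 / (2 * 0.00295)
gamma = 1.095 J/m^2

1.095


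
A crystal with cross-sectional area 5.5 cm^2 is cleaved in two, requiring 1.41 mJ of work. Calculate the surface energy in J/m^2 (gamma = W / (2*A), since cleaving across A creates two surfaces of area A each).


Convert: A = 5.5 cm^2 = 0.00055 m^2, W = 1.41 mJ = 0.00141 J
Cleaving exposes two faces of area A, so total new surface = 2*A and gamma = W / (2*A)
gamma = 0.00141 / (2 * 0.00055)
gamma = 1.282 J/m^2

1.282


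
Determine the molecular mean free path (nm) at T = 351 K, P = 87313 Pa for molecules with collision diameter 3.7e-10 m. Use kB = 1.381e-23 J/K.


Mean free path: lambda = kB*T / (sqrt(2) * pi * d^2 * P)
lambda = 1.381e-23 * 351 / (sqrt(2) * pi * (3.7e-10)^2 * 87313)
lambda = 9.12754e-08 m
lambda = 91.28 nm

91.28


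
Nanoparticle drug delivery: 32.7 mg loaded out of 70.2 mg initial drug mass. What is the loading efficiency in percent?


Drug loading efficiency = (drug loaded / drug initial) * 100
DLE = 32.7 / 70.2 * 100
DLE = 0.4658 * 100
DLE = 46.58%

46.58


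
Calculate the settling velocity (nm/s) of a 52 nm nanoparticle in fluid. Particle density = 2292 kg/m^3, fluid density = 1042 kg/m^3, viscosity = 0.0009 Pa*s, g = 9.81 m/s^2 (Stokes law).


Radius R = 52/2 nm = 2.6e-08 m
Density difference = 2292 - 1042 = 1250 kg/m^3
v = 2 * R^2 * (rho_p - rho_f) * g / (9 * eta)
v = 2 * (2.6e-08)^2 * 1250 * 9.81 / (9 * 0.0009)
v = 2.04678e-09 m/s = 2.0468 nm/s

2.0468


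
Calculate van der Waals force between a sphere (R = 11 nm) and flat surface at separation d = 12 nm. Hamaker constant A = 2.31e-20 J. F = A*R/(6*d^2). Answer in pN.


Convert to SI: R = 11 nm = 1.1e-08 m, d = 12 nm = 1.2e-08 m
F = A * R / (6 * d^2)
F = 2.31e-20 * 1.1e-08 / (6 * (1.2e-08)^2)
F = 2.94097e-13 N = 0.294 pN

0.294


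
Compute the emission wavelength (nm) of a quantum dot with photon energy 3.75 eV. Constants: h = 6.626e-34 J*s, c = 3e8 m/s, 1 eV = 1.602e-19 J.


Convert energy: E = 3.75 eV = 3.75 * 1.602e-19 = 6.0075e-19 J
lambda = h*c / E = 6.626e-34 * 3e8 / 6.0075e-19
lambda = 3.30886e-07 m = 330.9 nm

330.9


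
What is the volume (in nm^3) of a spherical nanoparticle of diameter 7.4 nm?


Radius r = 7.4/2 = 3.7 nm
Volume V = (4/3) * pi * r^3
V = (4/3) * pi * (3.7)^3
V = 212.17 nm^3

212.17


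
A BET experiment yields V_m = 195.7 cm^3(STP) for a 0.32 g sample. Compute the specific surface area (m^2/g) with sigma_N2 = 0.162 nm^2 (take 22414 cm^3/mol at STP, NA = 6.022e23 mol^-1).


Number of moles in monolayer = V_m / 22414 = 195.7 / 22414 = 0.00873115
Number of molecules = moles * NA = 0.00873115 * 6.022e23
SA = molecules * sigma / mass
SA = (195.7 / 22414) * 6.022e23 * 0.162e-18 / 0.32
SA = 2661.8 m^2/g

2661.8


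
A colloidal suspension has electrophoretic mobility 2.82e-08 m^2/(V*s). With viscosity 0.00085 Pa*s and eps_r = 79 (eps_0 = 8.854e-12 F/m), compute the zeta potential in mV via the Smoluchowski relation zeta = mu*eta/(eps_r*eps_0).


Smoluchowski equation: zeta = mu * eta / (eps_r * eps_0)
zeta = 2.82e-08 * 0.00085 / (79 * 8.854e-12)
zeta = 0.034269 V = 34.27 mV

34.27


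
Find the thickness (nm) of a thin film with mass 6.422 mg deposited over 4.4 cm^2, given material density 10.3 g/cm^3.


Convert: m = 6.422 mg = 6.4220e-06 kg, A = 4.4 cm^2 = 4.4000e-04 m^2, rho = 10.3 g/cm^3 = 10300 kg/m^3
t = m / (A * rho)
t = 6.4220e-06 / (4.4000e-04 * 10300)
t = 1.4170e-06 m = 1417.0 nm

1417.0


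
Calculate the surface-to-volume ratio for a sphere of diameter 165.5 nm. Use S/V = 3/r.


Radius r = 165.5/2 = 82.75 nm
S/V = 3 / r = 3 / 82.75
S/V = 0.0363 nm^-1

0.0363


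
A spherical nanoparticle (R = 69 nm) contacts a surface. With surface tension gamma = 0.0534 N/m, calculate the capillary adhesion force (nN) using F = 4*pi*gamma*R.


Convert radius: R = 69 nm = 6.9e-08 m
F = 4 * pi * gamma * R
F = 4 * pi * 0.0534 * 6.9e-08
F = 4.6302e-08 N = 46.302 nN

46.302


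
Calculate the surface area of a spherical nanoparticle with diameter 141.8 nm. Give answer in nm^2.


Radius r = 141.8/2 = 70.9 nm
Surface area SA = 4 * pi * r^2
SA = 4 * pi * (70.9)^2
SA = 63168.76 nm^2

63168.76


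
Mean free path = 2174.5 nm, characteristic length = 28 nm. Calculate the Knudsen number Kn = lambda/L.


Knudsen number Kn = lambda / L
Kn = 2174.5 / 28
Kn = 77.6607

77.6607


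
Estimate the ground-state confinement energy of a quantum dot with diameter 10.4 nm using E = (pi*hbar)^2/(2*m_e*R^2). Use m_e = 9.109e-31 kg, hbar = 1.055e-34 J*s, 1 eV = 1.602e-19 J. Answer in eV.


Radius R = 10.4/2 = 5.2 nm = 5.2e-09 m
E = (pi * 1.055e-34)^2 / (2 * 9.109e-31 * (5.2e-09)^2)
E(J) = 2.22996e-21
E = E(J) / 1.602e-19 = 0.0139 eV

0.0139


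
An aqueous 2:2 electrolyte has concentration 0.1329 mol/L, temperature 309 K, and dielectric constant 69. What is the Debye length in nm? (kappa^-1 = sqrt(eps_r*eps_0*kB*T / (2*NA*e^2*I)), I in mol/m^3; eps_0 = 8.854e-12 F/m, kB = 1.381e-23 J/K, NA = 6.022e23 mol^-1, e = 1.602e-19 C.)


Ionic strength I = 0.1329 * 2^2 * 1000 = 531.6 mol/m^3
kappa^-1 = sqrt(69 * 8.854e-12 * 1.381e-23 * 309 / (2 * 6.022e23 * (1.602e-19)^2 * 531.6))
kappa^-1 = 0.398 nm

0.398


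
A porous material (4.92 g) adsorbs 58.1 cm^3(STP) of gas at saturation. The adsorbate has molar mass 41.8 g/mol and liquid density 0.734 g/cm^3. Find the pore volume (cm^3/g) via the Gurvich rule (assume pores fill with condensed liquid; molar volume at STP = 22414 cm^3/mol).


Moles adsorbed n = V_ads / 22414 = 58.1 / 22414 = 2.592130e-03 mol
Liquid volume V_liq = n * M / rho_liq = 2.592130e-03 * 41.8 / 0.734 = 0.14762 cm^3
Specific pore volume V_pore = V_liq / m_sample = 0.14762 / 4.92
V_pore = 0.03 cm^3/g

0.03


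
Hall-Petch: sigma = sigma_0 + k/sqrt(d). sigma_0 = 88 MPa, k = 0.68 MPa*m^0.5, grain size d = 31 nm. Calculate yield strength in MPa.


d = 31 nm = 3.1e-08 m
sqrt(d) = 0.0001760682
Hall-Petch contribution = k / sqrt(d) = 0.68 / 0.0001760682 = 3862.1 MPa
sigma = sigma_0 + k/sqrt(d) = 88 + 3862.1 = 3950.1 MPa

3950.1


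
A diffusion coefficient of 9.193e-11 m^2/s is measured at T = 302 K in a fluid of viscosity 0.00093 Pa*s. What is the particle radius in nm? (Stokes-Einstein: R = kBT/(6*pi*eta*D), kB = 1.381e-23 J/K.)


Stokes-Einstein: R = kB*T / (6*pi*eta*D)
R = 1.381e-23 * 302 / (6 * pi * 0.00093 * 9.193e-11)
R = 2.58797e-09 m = 2.59 nm

2.59


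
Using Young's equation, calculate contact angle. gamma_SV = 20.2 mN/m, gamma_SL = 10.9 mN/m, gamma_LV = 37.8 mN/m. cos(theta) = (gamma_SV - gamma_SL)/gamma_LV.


cos(theta) = (gamma_SV - gamma_SL) / gamma_LV
cos(theta) = (20.2 - 10.9) / 37.8
cos(theta) = 0.246032
theta = arccos(0.246032) = 75.76 degrees

75.76


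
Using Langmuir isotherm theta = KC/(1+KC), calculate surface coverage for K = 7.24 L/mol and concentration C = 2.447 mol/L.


Langmuir isotherm: theta = K*C / (1 + K*C)
K*C = 7.24 * 2.447 = 17.71628
theta = 17.71628 / (1 + 17.71628) = 17.71628 / 18.71628
theta = 0.9466

0.9466


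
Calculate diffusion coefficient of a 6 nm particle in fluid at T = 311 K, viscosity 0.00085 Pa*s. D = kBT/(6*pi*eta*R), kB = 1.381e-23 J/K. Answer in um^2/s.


Radius R = 6/2 = 3 nm = 3e-09 m
D = kB*T / (6*pi*eta*R)
D = 1.381e-23 * 311 / (6 * pi * 0.00085 * 3e-09)
D = 8.93537e-11 m^2/s = 89.354 um^2/s

89.354


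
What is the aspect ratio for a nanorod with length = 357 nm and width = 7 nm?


Aspect ratio AR = length / diameter
AR = 357 / 7
AR = 51.0

51.0


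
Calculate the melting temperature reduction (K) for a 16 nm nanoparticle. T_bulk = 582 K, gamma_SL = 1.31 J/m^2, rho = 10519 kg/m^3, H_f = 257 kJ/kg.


Radius R = 16/2 = 8 nm = 8e-09 m
Convert H_f = 257 kJ/kg = 257000 J/kg
dT = 2 * gamma_SL * T_bulk / (rho * H_f * R)
dT = 2 * 1.31 * 582 / (10519 * 257000 * 8e-09)
dT = 70.5 K

70.5


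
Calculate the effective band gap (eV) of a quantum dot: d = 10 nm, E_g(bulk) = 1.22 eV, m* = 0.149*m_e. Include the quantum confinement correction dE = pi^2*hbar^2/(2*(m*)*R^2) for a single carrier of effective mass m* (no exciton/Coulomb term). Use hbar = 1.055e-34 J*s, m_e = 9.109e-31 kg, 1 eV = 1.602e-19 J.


Radius R = 10/2 nm = 5e-09 m
Confinement energy dE = pi^2 * hbar^2 / (2 * m_eff * m_e * R^2)
dE = pi^2 * (1.055e-34)^2 / (2 * 0.149 * 9.109e-31 * (5e-09)^2) J, divided by 1.602e-19 J/eV
dE = 0.101 eV
Total band gap = E_g(bulk) + dE = 1.22 + 0.101 = 1.321 eV

1.321


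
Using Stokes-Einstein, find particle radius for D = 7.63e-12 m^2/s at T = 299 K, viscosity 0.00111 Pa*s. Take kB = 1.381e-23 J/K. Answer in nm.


Stokes-Einstein: R = kB*T / (6*pi*eta*D)
R = 1.381e-23 * 299 / (6 * pi * 0.00111 * 7.63e-12)
R = 2.58652e-08 m = 25.87 nm

25.87


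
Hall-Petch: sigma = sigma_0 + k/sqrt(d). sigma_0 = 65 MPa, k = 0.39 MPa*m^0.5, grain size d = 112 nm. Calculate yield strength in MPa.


d = 112 nm = 1.12e-07 m
sqrt(d) = 0.000334664
Hall-Petch contribution = k / sqrt(d) = 0.39 / 0.000334664 = 1165.3 MPa
sigma = sigma_0 + k/sqrt(d) = 65 + 1165.3 = 1230.3 MPa

1230.3


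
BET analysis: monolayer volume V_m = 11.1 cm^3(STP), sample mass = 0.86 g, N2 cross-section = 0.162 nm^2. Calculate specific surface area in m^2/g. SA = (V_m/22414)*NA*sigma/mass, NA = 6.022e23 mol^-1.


Number of moles in monolayer = V_m / 22414 = 11.1 / 22414 = 0.00049523
Number of molecules = moles * NA = 0.00049523 * 6.022e23
SA = molecules * sigma / mass
SA = (11.1 / 22414) * 6.022e23 * 0.162e-18 / 0.86
SA = 56.2 m^2/g

56.2


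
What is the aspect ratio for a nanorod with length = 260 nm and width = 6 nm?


Aspect ratio AR = length / diameter
AR = 260 / 6
AR = 43.33

43.33


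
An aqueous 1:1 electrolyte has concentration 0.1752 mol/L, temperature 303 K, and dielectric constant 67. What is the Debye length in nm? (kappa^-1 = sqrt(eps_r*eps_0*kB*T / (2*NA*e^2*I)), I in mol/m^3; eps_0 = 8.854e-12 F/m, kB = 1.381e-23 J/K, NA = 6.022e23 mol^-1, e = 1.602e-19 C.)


Ionic strength I = 0.1752 * 1^2 * 1000 = 175.2 mol/m^3
kappa^-1 = sqrt(67 * 8.854e-12 * 1.381e-23 * 303 / (2 * 6.022e23 * (1.602e-19)^2 * 175.2))
kappa^-1 = 0.677 nm

0.677


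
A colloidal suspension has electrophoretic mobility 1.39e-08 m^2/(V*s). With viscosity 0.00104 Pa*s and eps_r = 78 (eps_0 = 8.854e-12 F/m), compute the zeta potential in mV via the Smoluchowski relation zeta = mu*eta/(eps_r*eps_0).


Smoluchowski equation: zeta = mu * eta / (eps_r * eps_0)
zeta = 1.39e-08 * 0.00104 / (78 * 8.854e-12)
zeta = 0.020932 V = 20.93 mV

20.93


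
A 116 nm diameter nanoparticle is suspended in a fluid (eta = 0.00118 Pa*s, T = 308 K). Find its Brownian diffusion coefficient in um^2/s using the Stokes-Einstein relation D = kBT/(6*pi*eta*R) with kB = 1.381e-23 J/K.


Radius R = 116/2 = 58 nm = 5.8e-08 m
D = kB*T / (6*pi*eta*R)
D = 1.381e-23 * 308 / (6 * pi * 0.00118 * 5.8e-08)
D = 3.29711e-12 m^2/s = 3.297 um^2/s

3.297


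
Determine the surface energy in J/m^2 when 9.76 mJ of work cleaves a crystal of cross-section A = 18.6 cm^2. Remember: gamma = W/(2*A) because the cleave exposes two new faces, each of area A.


Convert: A = 18.6 cm^2 = 0.00186 m^2, W = 9.76 mJ = 0.00976 J
Cleaving exposes two faces of area A, so total new surface = 2*A and gamma = W / (2*A)
gamma = 0.00976 / (2 * 0.00186)
gamma = 2.624 J/m^2

2.624


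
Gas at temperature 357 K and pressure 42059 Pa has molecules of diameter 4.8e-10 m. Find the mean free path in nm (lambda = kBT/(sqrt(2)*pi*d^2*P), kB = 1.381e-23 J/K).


Mean free path: lambda = kB*T / (sqrt(2) * pi * d^2 * P)
lambda = 1.381e-23 * 357 / (sqrt(2) * pi * (4.8e-10)^2 * 42059)
lambda = 1.14513e-07 m
lambda = 114.51 nm

114.51


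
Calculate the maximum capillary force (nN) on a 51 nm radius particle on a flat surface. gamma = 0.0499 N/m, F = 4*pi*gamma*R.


Convert radius: R = 51 nm = 5.1e-08 m
F = 4 * pi * gamma * R
F = 4 * pi * 0.0499 * 5.1e-08
F = 3.19802e-08 N = 31.9802 nN

31.9802


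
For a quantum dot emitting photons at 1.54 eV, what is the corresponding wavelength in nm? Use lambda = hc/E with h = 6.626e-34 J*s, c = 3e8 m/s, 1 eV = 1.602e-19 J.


Convert energy: E = 1.54 eV = 1.54 * 1.602e-19 = 2.46708e-19 J
lambda = h*c / E = 6.626e-34 * 3e8 / 2.46708e-19
lambda = 8.0573e-07 m = 805.7 nm

805.7


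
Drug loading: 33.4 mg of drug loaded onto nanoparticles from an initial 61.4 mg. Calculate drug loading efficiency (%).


Drug loading efficiency = (drug loaded / drug initial) * 100
DLE = 33.4 / 61.4 * 100
DLE = 0.544 * 100
DLE = 54.4%

54.4


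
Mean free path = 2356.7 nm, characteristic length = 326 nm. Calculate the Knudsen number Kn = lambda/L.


Knudsen number Kn = lambda / L
Kn = 2356.7 / 326
Kn = 7.2291

7.2291


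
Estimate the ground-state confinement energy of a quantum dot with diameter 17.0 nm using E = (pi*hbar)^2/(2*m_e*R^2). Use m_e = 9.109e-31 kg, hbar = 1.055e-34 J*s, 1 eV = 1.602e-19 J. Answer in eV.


Radius R = 17.0/2 = 8.5 nm = 8.5e-09 m
E = (pi * 1.055e-34)^2 / (2 * 9.109e-31 * (8.5e-09)^2)
E(J) = 8.34576e-22
E = E(J) / 1.602e-19 = 0.0052 eV

0.0052


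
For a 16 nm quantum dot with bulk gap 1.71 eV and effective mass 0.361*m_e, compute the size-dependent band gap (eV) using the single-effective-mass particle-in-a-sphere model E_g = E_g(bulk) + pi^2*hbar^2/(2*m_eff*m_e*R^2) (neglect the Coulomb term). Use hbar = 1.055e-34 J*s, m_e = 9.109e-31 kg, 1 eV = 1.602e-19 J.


Radius R = 16/2 nm = 8e-09 m
Confinement energy dE = pi^2 * hbar^2 / (2 * m_eff * m_e * R^2)
dE = pi^2 * (1.055e-34)^2 / (2 * 0.361 * 9.109e-31 * (8e-09)^2) J, divided by 1.602e-19 J/eV
dE = 0.0163 eV
Total band gap = E_g(bulk) + dE = 1.71 + 0.0163 = 1.7263 eV

1.7263


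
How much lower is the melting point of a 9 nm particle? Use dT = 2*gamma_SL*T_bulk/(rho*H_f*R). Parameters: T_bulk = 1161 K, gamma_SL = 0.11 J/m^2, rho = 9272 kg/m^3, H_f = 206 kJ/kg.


Radius R = 9/2 = 4.5 nm = 4.5e-09 m
Convert H_f = 206 kJ/kg = 206000 J/kg
dT = 2 * gamma_SL * T_bulk / (rho * H_f * R)
dT = 2 * 0.11 * 1161 / (9272 * 206000 * 4.5e-09)
dT = 29.7 K

29.7


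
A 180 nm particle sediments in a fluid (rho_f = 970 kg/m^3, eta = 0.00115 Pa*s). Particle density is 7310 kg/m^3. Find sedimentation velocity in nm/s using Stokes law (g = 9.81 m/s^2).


Radius R = 180/2 nm = 9e-08 m
Density difference = 7310 - 970 = 6340 kg/m^3
v = 2 * R^2 * (rho_p - rho_f) * g / (9 * eta)
v = 2 * (9e-08)^2 * 6340 * 9.81 / (9 * 0.00115)
v = 9.73493e-08 m/s = 97.3493 nm/s

97.3493


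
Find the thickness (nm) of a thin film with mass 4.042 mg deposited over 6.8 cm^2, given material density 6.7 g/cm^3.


Convert: m = 4.042 mg = 4.0420e-06 kg, A = 6.8 cm^2 = 6.8000e-04 m^2, rho = 6.7 g/cm^3 = 6700 kg/m^3
t = m / (A * rho)
t = 4.0420e-06 / (6.8000e-04 * 6700)
t = 8.8718e-07 m = 887.2 nm

887.2


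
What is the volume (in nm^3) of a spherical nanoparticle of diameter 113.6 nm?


Radius r = 113.6/2 = 56.8 nm
Volume V = (4/3) * pi * r^3
V = (4/3) * pi * (56.8)^3
V = 767597.61 nm^3

767597.61


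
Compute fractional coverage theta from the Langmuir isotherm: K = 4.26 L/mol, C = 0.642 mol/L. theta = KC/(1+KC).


Langmuir isotherm: theta = K*C / (1 + K*C)
K*C = 4.26 * 0.642 = 2.73492
theta = 2.73492 / (1 + 2.73492) = 2.73492 / 3.73492
theta = 0.7323

0.7323


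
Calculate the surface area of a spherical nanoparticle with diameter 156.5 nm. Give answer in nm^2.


Radius r = 156.5/2 = 78.25 nm
Surface area SA = 4 * pi * r^2
SA = 4 * pi * (78.25)^2
SA = 76944.67 nm^2

76944.67


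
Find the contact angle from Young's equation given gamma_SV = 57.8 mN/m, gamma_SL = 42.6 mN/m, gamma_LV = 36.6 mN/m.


cos(theta) = (gamma_SV - gamma_SL) / gamma_LV
cos(theta) = (57.8 - 42.6) / 36.6
cos(theta) = 0.415301
theta = arccos(0.415301) = 65.46 degrees

65.46


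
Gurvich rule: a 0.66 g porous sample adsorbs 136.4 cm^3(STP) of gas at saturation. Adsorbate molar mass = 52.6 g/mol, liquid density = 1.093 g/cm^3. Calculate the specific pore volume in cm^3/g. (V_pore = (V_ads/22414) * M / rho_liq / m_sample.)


Moles adsorbed n = V_ads / 22414 = 136.4 / 22414 = 6.085482e-03 mol
Liquid volume V_liq = n * M / rho_liq = 6.085482e-03 * 52.6 / 1.093 = 0.29286 cm^3
Specific pore volume V_pore = V_liq / m_sample = 0.29286 / 0.66
V_pore = 0.4437 cm^3/g

0.4437


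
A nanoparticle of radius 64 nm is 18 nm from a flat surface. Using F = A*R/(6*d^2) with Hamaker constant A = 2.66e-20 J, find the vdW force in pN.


Convert to SI: R = 64 nm = 6.4e-08 m, d = 18 nm = 1.8e-08 m
F = A * R / (6 * d^2)
F = 2.66e-20 * 6.4e-08 / (6 * (1.8e-08)^2)
F = 8.7572e-13 N = 0.876 pN

0.876


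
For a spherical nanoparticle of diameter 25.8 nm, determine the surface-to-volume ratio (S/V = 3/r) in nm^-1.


Radius r = 25.8/2 = 12.9 nm
S/V = 3 / r = 3 / 12.9
S/V = 0.2326 nm^-1

0.2326


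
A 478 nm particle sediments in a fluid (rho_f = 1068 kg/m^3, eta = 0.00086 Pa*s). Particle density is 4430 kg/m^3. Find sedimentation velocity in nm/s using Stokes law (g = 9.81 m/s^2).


Radius R = 478/2 nm = 2.39e-07 m
Density difference = 4430 - 1068 = 3362 kg/m^3
v = 2 * R^2 * (rho_p - rho_f) * g / (9 * eta)
v = 2 * (2.39e-07)^2 * 3362 * 9.81 / (9 * 0.00086)
v = 4.86801e-07 m/s = 486.8011 nm/s

486.8011
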